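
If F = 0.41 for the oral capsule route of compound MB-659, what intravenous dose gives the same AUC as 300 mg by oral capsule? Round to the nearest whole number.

Systemic exposure from an extravascular dose = F × D_ev, so the equivalent IV dose is F × D_ev.
D_iv = F × D_ev = 0.41 × 300 = 123 mg

D_iv = 123 mg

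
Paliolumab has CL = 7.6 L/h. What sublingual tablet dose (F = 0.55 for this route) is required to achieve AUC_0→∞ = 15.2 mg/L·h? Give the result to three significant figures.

Dose = CL × AUC_0→∞ / F
     = 7.6 × 15.2 / 0.55 = 210.036 mg

Dose = 210 mg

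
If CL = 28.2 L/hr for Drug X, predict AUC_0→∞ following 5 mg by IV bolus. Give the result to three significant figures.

AUC = 0.177 mg/L·hr

AUC_0→∞ = Dose_iv / CL
        = 5 / 28.2 = 0.177305 mg/L·hr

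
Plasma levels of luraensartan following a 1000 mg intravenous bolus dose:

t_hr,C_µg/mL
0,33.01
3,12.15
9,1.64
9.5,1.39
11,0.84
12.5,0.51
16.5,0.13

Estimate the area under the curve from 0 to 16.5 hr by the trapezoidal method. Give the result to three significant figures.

Trapezoidal AUC_0→16.5:
  [0→3]: (33.01+12.15)/2 × 3 = 67.74
  [3→9]: (12.15+1.64)/2 × 6 = 41.37
  [9→9.5]: (1.64+1.39)/2 × 0.5 = 0.7575
  [9.5→11]: (1.39+0.84)/2 × 1.5 = 1.6725
  [11→12.5]: (0.84+0.51)/2 × 1.5 = 1.0125
  [12.5→16.5]: (0.51+0.13)/2 × 4 = 1.28
  Sum = 113.8325 µg/mL·hr

AUC = 114 µg/mL·hr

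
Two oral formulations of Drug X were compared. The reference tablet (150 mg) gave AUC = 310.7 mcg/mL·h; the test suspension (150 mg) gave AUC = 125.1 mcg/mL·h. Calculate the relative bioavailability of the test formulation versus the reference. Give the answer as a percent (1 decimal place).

F_rel = (AUC_test/D_test) / (AUC_ref/D_ref)
      = (125.1/150) / (310.7/150)
      = 0.834 / 2.07133 = 0.4026 = 40.26%

F_rel = 40.3%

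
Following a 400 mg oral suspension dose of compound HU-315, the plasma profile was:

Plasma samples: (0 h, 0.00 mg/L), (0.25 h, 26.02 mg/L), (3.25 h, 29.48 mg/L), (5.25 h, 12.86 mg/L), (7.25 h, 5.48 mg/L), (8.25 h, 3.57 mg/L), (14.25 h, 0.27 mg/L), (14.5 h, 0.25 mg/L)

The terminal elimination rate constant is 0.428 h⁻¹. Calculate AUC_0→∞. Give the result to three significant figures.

Trapezoidal AUC_0→14.5:
  [0→0.25]: (0.00+26.02)/2 × 0.25 = 3.2525
  [0.25→3.25]: (26.02+29.48)/2 × 3 = 83.25
  [3.25→5.25]: (29.48+12.86)/2 × 2 = 42.34
  [5.25→7.25]: (12.86+5.48)/2 × 2 = 18.34
  [7.25→8.25]: (5.48+3.57)/2 × 1 = 4.525
  [8.25→14.25]: (3.57+0.27)/2 × 6 = 11.52
  [14.25→14.5]: (0.27+0.25)/2 × 0.25 = 0.065
  Sum = 163.2925 mg/L·h
Extrapolated tail: C_last / k_e = 0.25 / 0.428 = 0.584
AUC_0→∞ = 163.2925 + 0.584 = 163.8765 mg/L·h

AUC = 164 mg/L·h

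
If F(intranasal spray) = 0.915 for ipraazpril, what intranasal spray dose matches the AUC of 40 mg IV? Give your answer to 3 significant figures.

For equal systemic exposure: F × D_ev = D_iv
D_ev = D_iv / F = 40 / 0.915 = 43.7158 mg

D_intranasal = 43.7 mg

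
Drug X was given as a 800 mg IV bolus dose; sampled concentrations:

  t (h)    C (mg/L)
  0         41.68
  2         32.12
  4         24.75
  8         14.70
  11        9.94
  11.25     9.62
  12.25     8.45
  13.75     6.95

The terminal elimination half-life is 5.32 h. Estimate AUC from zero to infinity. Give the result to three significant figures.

Trapezoidal AUC_0→13.75:
  [0→2]: (41.68+32.12)/2 × 2 = 73.8
  [2→4]: (32.12+24.75)/2 × 2 = 56.87
  [4→8]: (24.75+14.70)/2 × 4 = 78.9
  [8→11]: (14.70+9.94)/2 × 3 = 36.96
  [11→11.25]: (9.94+9.62)/2 × 0.25 = 2.445
  [11.25→12.25]: (9.62+8.45)/2 × 1 = 9.035
  [12.25→13.75]: (8.45+6.95)/2 × 1.5 = 11.55
  Sum = 269.56 mg/L·h
k_e = ln2 / t½ = 0.693147 / 5.32 = 0.1303 h^-1
Extrapolated tail: C_last / k_e = 6.95 / 0.1303 = 53.338
AUC_0→∞ = 269.56 + 53.338 = 322.898 mg/L·h

AUC = 323 mg/L·h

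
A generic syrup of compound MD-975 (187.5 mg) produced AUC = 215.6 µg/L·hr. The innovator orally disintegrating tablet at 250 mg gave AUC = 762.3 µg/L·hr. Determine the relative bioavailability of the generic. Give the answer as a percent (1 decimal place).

F_rel = (AUC_test/D_test) / (AUC_ref/D_ref)
      = (215.6/187.5) / (762.3/250)
      = 1.14987 / 3.0492 = 0.3771 = 37.71%

F_rel = 37.7%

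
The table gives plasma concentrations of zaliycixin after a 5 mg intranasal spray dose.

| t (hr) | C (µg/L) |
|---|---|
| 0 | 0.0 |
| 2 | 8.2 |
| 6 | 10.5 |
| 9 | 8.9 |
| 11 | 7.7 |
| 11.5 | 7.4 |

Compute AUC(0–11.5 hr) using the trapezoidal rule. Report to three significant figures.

AUC = 95.1 µg/L·hr

Trapezoidal AUC_0→11.5:
  [0→2]: (0.0+8.2)/2 × 2 = 8.2
  [2→6]: (8.2+10.5)/2 × 4 = 37.4
  [6→9]: (10.5+8.9)/2 × 3 = 29.1
  [9→11]: (8.9+7.7)/2 × 2 = 16.6
  [11→11.5]: (7.7+7.4)/2 × 0.5 = 3.775
  Sum = 95.075 µg/L·hr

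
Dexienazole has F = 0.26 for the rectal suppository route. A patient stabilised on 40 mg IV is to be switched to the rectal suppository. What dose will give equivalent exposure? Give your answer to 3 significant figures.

For equal systemic exposure: F × D_ev = D_iv
D_ev = D_iv / F = 40 / 0.26 = 153.846 mg

D_rectal = 154 mg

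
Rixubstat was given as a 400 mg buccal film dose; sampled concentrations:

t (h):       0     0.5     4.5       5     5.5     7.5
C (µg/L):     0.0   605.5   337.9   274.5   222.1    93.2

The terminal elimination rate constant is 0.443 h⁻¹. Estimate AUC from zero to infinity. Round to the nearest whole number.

AUC = 2841 µg/L·h

Trapezoidal AUC_0→7.5:
  [0→0.5]: (0.0+605.5)/2 × 0.5 = 151.375
  [0.5→4.5]: (605.5+337.9)/2 × 4 = 1886.8
  [4.5→5]: (337.9+274.5)/2 × 0.5 = 153.1
  [5→5.5]: (274.5+222.1)/2 × 0.5 = 124.15
  [5.5→7.5]: (222.1+93.2)/2 × 2 = 315.3
  Sum = 2630.725 µg/L·h
Extrapolated tail: C_last / k_e = 93.2 / 0.443 = 210.384
AUC_0→∞ = 2630.725 + 210.384 = 2841.109 µg/L·h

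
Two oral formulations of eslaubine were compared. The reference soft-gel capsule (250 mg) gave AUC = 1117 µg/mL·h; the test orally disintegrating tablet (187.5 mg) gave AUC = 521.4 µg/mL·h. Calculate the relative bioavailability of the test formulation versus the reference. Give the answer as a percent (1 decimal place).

F_rel = 62.2%

F_rel = (AUC_test/D_test) / (AUC_ref/D_ref)
      = (521.4/187.5) / (1117/250)
      = 2.7808 / 4.468 = 0.6224 = 62.24%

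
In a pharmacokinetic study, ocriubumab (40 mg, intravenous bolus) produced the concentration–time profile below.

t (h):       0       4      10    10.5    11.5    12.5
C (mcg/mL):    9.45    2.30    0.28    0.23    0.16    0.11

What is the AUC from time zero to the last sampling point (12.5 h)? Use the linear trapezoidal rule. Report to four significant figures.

AUC = 31.70 mcg/mL·h

Trapezoidal AUC_0→12.5:
  [0→4]: (9.45+2.30)/2 × 4 = 23.5
  [4→10]: (2.30+0.28)/2 × 6 = 7.74
  [10→10.5]: (0.28+0.23)/2 × 0.5 = 0.1275
  [10.5→11.5]: (0.23+0.16)/2 × 1 = 0.195
  [11.5→12.5]: (0.16+0.11)/2 × 1 = 0.135
  Sum = 31.6975 mcg/mL·h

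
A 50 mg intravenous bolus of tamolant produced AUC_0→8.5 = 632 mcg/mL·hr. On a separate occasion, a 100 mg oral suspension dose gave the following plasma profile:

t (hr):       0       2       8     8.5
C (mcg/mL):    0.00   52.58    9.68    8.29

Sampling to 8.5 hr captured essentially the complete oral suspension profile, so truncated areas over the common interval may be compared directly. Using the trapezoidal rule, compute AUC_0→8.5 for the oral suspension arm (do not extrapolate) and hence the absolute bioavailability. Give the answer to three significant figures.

Trapezoidal AUC_0→8.5 (oral suspension):
  [0→2]: (0.00+52.58)/2 × 2 = 52.58
  [2→8]: (52.58+9.68)/2 × 6 = 186.78
  [8→8.5]: (9.68+8.29)/2 × 0.5 = 4.4925
  Sum = 243.8525 mcg/mL·hr
F = (AUC_ev/D_ev)/(AUC_iv/D_iv) = (243.8525/100)/(632/50) = 2.438525/12.64 = 0.1929

F = 0.193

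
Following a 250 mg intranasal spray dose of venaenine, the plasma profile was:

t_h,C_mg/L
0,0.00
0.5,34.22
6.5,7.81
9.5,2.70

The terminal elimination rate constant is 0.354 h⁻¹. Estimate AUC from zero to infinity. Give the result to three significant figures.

Trapezoidal AUC_0→9.5:
  [0→0.5]: (0.00+34.22)/2 × 0.5 = 8.555
  [0.5→6.5]: (34.22+7.81)/2 × 6 = 126.09
  [6.5→9.5]: (7.81+2.70)/2 × 3 = 15.765
  Sum = 150.41 mg/L·h
Extrapolated tail: C_last / k_e = 2.70 / 0.354 = 7.627
AUC_0→∞ = 150.41 + 7.627 = 158.037 mg/L·h

AUC = 158 mg/L·h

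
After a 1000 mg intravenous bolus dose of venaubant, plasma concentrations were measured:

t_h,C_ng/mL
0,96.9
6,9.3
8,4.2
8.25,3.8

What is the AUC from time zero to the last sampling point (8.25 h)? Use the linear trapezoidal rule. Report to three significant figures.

Trapezoidal AUC_0→8.25:
  [0→6]: (96.9+9.3)/2 × 6 = 318.6
  [6→8]: (9.3+4.2)/2 × 2 = 13.5
  [8→8.25]: (4.2+3.8)/2 × 0.25 = 1.0
  Sum = 333.1 ng/mL·h

AUC = 333 ng/mL·h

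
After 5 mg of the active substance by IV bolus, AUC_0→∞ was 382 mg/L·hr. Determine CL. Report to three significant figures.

CL = Dose_iv / AUC_0→∞
   = 5 / 382 = 0.013089 L/hr

CL = 0.0131 L/hr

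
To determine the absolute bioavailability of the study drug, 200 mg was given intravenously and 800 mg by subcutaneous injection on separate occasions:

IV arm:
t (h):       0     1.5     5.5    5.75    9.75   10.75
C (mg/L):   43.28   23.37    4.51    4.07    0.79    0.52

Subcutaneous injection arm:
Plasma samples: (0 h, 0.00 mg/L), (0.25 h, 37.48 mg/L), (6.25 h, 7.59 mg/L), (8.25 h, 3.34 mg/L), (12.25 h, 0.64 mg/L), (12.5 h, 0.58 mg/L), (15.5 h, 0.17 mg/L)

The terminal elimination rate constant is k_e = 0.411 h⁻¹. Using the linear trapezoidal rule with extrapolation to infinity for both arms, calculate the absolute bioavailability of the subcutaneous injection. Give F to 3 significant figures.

F = 0.339

Trapezoidal AUC_0→10.75 (IV):
  [0→1.5]: (43.28+23.37)/2 × 1.5 = 49.9875
  [1.5→5.5]: (23.37+4.51)/2 × 4 = 55.76
  [5.5→5.75]: (4.51+4.07)/2 × 0.25 = 1.0725
  [5.75→9.75]: (4.07+0.79)/2 × 4 = 9.72
  [9.75→10.75]: (0.79+0.52)/2 × 1 = 0.655
  Sum = 117.195 mg/L·h
IV tail: 0.52/0.411 = 1.265; AUC_iv,0→∞ = 117.195 + 1.265 = 118.46 mg/L·h
Trapezoidal AUC_0→15.5 (subcutaneous injection):
  [0→0.25]: (0.00+37.48)/2 × 0.25 = 4.685
  [0.25→6.25]: (37.48+7.59)/2 × 6 = 135.21
  [6.25→8.25]: (7.59+3.34)/2 × 2 = 10.93
  [8.25→12.25]: (3.34+0.64)/2 × 4 = 7.96
  [12.25→12.5]: (0.64+0.58)/2 × 0.25 = 0.1525
  [12.5→15.5]: (0.58+0.17)/2 × 3 = 1.125
  Sum = 160.0625 mg/L·h
subcutaneous injection tail: 0.17/0.411 = 0.414; AUC_ev,0→∞ = 160.0625 + 0.414 = 160.4765 mg/L·h
F = (AUC_ev/D_ev)/(AUC_iv/D_iv) = (160.4765/800)/(118.46/200) = 0.200596/0.5923 = 0.3387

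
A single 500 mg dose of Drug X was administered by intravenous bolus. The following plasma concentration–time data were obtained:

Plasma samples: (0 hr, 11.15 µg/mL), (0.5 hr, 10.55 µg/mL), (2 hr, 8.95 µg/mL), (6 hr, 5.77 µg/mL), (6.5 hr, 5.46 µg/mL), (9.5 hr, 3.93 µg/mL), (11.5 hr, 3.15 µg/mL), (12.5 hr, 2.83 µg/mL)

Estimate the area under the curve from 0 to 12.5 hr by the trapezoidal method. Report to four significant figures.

Trapezoidal AUC_0→12.5:
  [0→0.5]: (11.15+10.55)/2 × 0.5 = 5.425
  [0.5→2]: (10.55+8.95)/2 × 1.5 = 14.625
  [2→6]: (8.95+5.77)/2 × 4 = 29.44
  [6→6.5]: (5.77+5.46)/2 × 0.5 = 2.8075
  [6.5→9.5]: (5.46+3.93)/2 × 3 = 14.085
  [9.5→11.5]: (3.93+3.15)/2 × 2 = 7.08
  [11.5→12.5]: (3.15+2.83)/2 × 1 = 2.99
  Sum = 76.4525 µg/mL·hr

AUC = 76.45 µg/mL·hr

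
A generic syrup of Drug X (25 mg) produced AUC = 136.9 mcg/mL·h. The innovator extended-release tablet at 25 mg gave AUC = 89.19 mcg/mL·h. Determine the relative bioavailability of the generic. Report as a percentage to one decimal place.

F_rel = (AUC_test/D_test) / (AUC_ref/D_ref)
      = (136.9/25) / (89.19/25)
      = 5.476 / 3.5676 = 1.5349 = 153.49%

F_rel = 153.5%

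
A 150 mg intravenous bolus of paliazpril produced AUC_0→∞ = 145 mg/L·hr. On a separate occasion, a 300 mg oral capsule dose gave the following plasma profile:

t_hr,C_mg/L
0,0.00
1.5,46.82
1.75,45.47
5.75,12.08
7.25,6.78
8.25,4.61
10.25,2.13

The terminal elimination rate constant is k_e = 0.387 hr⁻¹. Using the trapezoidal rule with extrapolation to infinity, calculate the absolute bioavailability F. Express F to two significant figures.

Trapezoidal AUC_0→10.25 (oral capsule):
  [0→1.5]: (0.00+46.82)/2 × 1.5 = 35.115
  [1.5→1.75]: (46.82+45.47)/2 × 0.25 = 11.53625
  [1.75→5.75]: (45.47+12.08)/2 × 4 = 115.1
  [5.75→7.25]: (12.08+6.78)/2 × 1.5 = 14.145
  [7.25→8.25]: (6.78+4.61)/2 × 1 = 5.695
  [8.25→10.25]: (4.61+2.13)/2 × 2 = 6.74
  Sum = 188.33125 mg/L·hr
Tail: C_last/k_e = 2.13/0.387 = 5.504
AUC_0→∞ (oral capsule) = 188.33125 + 5.504 = 193.83525 mg/L·hr
F = (AUC_ev/D_ev)/(AUC_iv/D_iv) = (193.83525/300)/(145/150) = 0.6461175/0.966667 = 0.6684

F = 0.67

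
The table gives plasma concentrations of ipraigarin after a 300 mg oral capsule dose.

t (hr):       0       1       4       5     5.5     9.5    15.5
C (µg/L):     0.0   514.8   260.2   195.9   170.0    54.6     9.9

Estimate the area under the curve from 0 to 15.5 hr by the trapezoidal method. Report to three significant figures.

Trapezoidal AUC_0→15.5:
  [0→1]: (0.0+514.8)/2 × 1 = 257.4
  [1→4]: (514.8+260.2)/2 × 3 = 1162.5
  [4→5]: (260.2+195.9)/2 × 1 = 228.05
  [5→5.5]: (195.9+170.0)/2 × 0.5 = 91.475
  [5.5→9.5]: (170.0+54.6)/2 × 4 = 449.2
  [9.5→15.5]: (54.6+9.9)/2 × 6 = 193.5
  Sum = 2382.125 µg/L·hr

AUC = 2380 µg/L·hr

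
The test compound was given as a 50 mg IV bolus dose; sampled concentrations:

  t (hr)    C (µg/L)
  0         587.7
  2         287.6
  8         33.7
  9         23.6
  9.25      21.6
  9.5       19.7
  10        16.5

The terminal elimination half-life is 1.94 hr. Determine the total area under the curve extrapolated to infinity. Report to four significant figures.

AUC = 1934 µg/L·hr

Trapezoidal AUC_0→10:
  [0→2]: (587.7+287.6)/2 × 2 = 875.3
  [2→8]: (287.6+33.7)/2 × 6 = 963.9
  [8→9]: (33.7+23.6)/2 × 1 = 28.65
  [9→9.25]: (23.6+21.6)/2 × 0.25 = 5.65
  [9.25→9.5]: (21.6+19.7)/2 × 0.25 = 5.1625
  [9.5→10]: (19.7+16.5)/2 × 0.5 = 9.05
  Sum = 1887.7125 µg/L·hr
k_e = ln2 / t½ = 0.693147 / 1.94 = 0.3573 hr^-1
Extrapolated tail: C_last / k_e = 16.5 / 0.3573 = 46.180
AUC_0→∞ = 1887.7125 + 46.180 = 1933.8925 µg/L·hr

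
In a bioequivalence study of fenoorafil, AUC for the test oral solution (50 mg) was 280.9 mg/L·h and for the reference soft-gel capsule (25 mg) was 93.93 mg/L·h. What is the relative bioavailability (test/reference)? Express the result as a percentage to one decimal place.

F_rel = 149.5%

F_rel = (AUC_test/D_test) / (AUC_ref/D_ref)
      = (280.9/50) / (93.93/25)
      = 5.618 / 3.7572 = 1.4953 = 149.53%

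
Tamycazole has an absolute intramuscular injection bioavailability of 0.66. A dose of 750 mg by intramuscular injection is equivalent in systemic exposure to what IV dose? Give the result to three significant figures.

Systemic exposure from an extravascular dose = F × D_ev, so the equivalent IV dose is F × D_ev.
D_iv = F × D_ev = 0.66 × 750 = 495 mg

D_iv = 495 mg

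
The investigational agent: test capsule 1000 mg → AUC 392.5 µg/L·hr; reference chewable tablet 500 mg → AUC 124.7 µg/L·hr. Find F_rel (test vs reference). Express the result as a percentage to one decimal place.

F_rel = 157.4%

F_rel = (AUC_test/D_test) / (AUC_ref/D_ref)
      = (392.5/1000) / (124.7/500)
      = 0.3925 / 0.2494 = 1.5738 = 157.38%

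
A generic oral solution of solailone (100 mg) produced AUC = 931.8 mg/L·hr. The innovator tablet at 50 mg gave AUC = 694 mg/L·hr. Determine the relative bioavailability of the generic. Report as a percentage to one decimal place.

F_rel = (AUC_test/D_test) / (AUC_ref/D_ref)
      = (931.8/100) / (694/50)
      = 9.318 / 13.88 = 0.6713 = 67.13%

F_rel = 67.1%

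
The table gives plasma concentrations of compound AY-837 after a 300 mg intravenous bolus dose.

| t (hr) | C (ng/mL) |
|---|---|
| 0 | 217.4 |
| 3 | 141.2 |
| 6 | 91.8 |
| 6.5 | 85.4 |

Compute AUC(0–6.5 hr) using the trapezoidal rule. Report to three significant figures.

Trapezoidal AUC_0→6.5:
  [0→3]: (217.4+141.2)/2 × 3 = 537.9
  [3→6]: (141.2+91.8)/2 × 3 = 349.5
  [6→6.5]: (91.8+85.4)/2 × 0.5 = 44.3
  Sum = 931.7 ng/mL·hr

AUC = 932 ng/mL·hr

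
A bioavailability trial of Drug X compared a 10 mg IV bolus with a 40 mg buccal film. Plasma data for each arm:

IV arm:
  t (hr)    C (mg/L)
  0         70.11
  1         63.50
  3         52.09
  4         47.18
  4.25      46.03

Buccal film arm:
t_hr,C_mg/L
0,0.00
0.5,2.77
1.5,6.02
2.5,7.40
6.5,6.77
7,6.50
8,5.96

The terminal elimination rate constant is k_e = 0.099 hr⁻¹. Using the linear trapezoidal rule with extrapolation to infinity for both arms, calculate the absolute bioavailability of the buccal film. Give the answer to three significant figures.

F = 0.0388

Trapezoidal AUC_0→4.25 (IV):
  [0→1]: (70.11+63.50)/2 × 1 = 66.805
  [1→3]: (63.50+52.09)/2 × 2 = 115.59
  [3→4]: (52.09+47.18)/2 × 1 = 49.635
  [4→4.25]: (47.18+46.03)/2 × 0.25 = 11.65125
  Sum = 243.68125 mg/L·hr
IV tail: 46.03/0.099 = 464.949; AUC_iv,0→∞ = 243.68125 + 464.949 = 708.63025 mg/L·hr
Trapezoidal AUC_0→8 (buccal film):
  [0→0.5]: (0.00+2.77)/2 × 0.5 = 0.6925
  [0.5→1.5]: (2.77+6.02)/2 × 1 = 4.395
  [1.5→2.5]: (6.02+7.40)/2 × 1 = 6.71
  [2.5→6.5]: (7.40+6.77)/2 × 4 = 28.34
  [6.5→7]: (6.77+6.50)/2 × 0.5 = 3.3175
  [7→8]: (6.50+5.96)/2 × 1 = 6.23
  Sum = 49.685 mg/L·hr
buccal film tail: 5.96/0.099 = 60.202; AUC_ev,0→∞ = 49.685 + 60.202 = 109.887 mg/L·hr
F = (AUC_ev/D_ev)/(AUC_iv/D_iv) = (109.887/40)/(708.63025/10) = 2.747175/70.863025 = 0.0388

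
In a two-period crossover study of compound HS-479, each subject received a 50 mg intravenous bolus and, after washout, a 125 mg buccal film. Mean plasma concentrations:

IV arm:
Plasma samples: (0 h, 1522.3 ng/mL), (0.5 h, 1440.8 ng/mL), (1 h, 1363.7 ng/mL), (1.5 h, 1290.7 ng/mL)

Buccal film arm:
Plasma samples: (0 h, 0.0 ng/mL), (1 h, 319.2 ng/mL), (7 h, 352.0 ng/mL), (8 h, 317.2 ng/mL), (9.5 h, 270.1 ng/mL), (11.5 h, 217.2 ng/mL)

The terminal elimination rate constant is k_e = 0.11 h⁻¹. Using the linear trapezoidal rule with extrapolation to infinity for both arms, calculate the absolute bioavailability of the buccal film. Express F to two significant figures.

Trapezoidal AUC_0→1.5 (IV):
  [0→0.5]: (1522.3+1440.8)/2 × 0.5 = 740.775
  [0.5→1]: (1440.8+1363.7)/2 × 0.5 = 701.125
  [1→1.5]: (1363.7+1290.7)/2 × 0.5 = 663.6
  Sum = 2105.5 ng/mL·h
IV tail: 1290.7/0.11 = 11733.636; AUC_iv,0→∞ = 2105.5 + 11733.636 = 13839.136 ng/mL·h
Trapezoidal AUC_0→11.5 (buccal film):
  [0→1]: (0.0+319.2)/2 × 1 = 159.6
  [1→7]: (319.2+352.0)/2 × 6 = 2013.6
  [7→8]: (352.0+317.2)/2 × 1 = 334.6
  [8→9.5]: (317.2+270.1)/2 × 1.5 = 440.475
  [9.5→11.5]: (270.1+217.2)/2 × 2 = 487.3
  Sum = 3435.575 ng/mL·h
buccal film tail: 217.2/0.11 = 1974.545; AUC_ev,0→∞ = 3435.575 + 1974.545 = 5410.12 ng/mL·h
F = (AUC_ev/D_ev)/(AUC_iv/D_iv) = (5410.12/125)/(13839.136/50) = 43.28096/276.78272 = 0.1564

F = 0.16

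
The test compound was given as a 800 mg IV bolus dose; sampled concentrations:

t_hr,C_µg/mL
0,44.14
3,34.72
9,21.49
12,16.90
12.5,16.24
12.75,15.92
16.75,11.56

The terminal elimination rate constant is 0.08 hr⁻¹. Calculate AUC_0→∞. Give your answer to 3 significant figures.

Trapezoidal AUC_0→16.75:
  [0→3]: (44.14+34.72)/2 × 3 = 118.29
  [3→9]: (34.72+21.49)/2 × 6 = 168.63
  [9→12]: (21.49+16.90)/2 × 3 = 57.585
  [12→12.5]: (16.90+16.24)/2 × 0.5 = 8.285
  [12.5→12.75]: (16.24+15.92)/2 × 0.25 = 4.02
  [12.75→16.75]: (15.92+11.56)/2 × 4 = 54.96
  Sum = 411.77 µg/mL·hr
Extrapolated tail: C_last / k_e = 11.56 / 0.08 = 144.500
AUC_0→∞ = 411.77 + 144.500 = 556.27 µg/mL·hr

AUC = 556 µg/mL·hr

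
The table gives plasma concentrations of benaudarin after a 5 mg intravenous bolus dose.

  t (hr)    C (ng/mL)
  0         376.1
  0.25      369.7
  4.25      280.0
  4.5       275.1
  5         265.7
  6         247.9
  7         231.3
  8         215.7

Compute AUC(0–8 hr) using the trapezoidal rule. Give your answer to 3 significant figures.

AUC = 2320 ng/mL·hr

Trapezoidal AUC_0→8:
  [0→0.25]: (376.1+369.7)/2 × 0.25 = 93.225
  [0.25→4.25]: (369.7+280.0)/2 × 4 = 1299.4
  [4.25→4.5]: (280.0+275.1)/2 × 0.25 = 69.3875
  [4.5→5]: (275.1+265.7)/2 × 0.5 = 135.2
  [5→6]: (265.7+247.9)/2 × 1 = 256.8
  [6→7]: (247.9+231.3)/2 × 1 = 239.6
  [7→8]: (231.3+215.7)/2 × 1 = 223.5
  Sum = 2317.1125 ng/mL·hr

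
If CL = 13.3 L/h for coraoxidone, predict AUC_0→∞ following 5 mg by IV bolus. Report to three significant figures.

AUC_0→∞ = Dose_iv / CL
        = 5 / 13.3 = 0.37594 mg/L·h

AUC = 0.376 mg/L·h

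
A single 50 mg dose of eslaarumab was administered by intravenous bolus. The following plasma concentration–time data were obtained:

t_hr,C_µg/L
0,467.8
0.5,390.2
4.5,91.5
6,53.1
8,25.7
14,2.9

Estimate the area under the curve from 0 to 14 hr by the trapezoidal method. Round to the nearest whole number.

AUC = 1451 µg/L·hr

Trapezoidal AUC_0→14:
  [0→0.5]: (467.8+390.2)/2 × 0.5 = 214.5
  [0.5→4.5]: (390.2+91.5)/2 × 4 = 963.4
  [4.5→6]: (91.5+53.1)/2 × 1.5 = 108.45
  [6→8]: (53.1+25.7)/2 × 2 = 78.8
  [8→14]: (25.7+2.9)/2 × 6 = 85.8
  Sum = 1450.95 µg/L·hr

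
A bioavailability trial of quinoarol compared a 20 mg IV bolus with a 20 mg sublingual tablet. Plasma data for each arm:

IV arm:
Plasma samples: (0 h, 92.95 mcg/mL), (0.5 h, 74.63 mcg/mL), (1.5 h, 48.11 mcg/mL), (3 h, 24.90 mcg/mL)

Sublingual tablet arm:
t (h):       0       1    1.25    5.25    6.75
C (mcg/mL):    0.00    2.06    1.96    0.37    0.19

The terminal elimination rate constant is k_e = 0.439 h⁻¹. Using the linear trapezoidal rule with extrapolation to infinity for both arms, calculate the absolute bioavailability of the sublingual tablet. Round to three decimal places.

F = 0.033

Trapezoidal AUC_0→3 (IV):
  [0→0.5]: (92.95+74.63)/2 × 0.5 = 41.895
  [0.5→1.5]: (74.63+48.11)/2 × 1 = 61.37
  [1.5→3]: (48.11+24.90)/2 × 1.5 = 54.7575
  Sum = 158.0225 mcg/mL·h
IV tail: 24.90/0.439 = 56.720; AUC_iv,0→∞ = 158.0225 + 56.720 = 214.7425 mcg/mL·h
Trapezoidal AUC_0→6.75 (sublingual tablet):
  [0→1]: (0.00+2.06)/2 × 1 = 1.03
  [1→1.25]: (2.06+1.96)/2 × 0.25 = 0.5025
  [1.25→5.25]: (1.96+0.37)/2 × 4 = 4.66
  [5.25→6.75]: (0.37+0.19)/2 × 1.5 = 0.42
  Sum = 6.6125 mcg/mL·h
sublingual tablet tail: 0.19/0.439 = 0.433; AUC_ev,0→∞ = 6.6125 + 0.433 = 7.0455 mcg/mL·h
F = (AUC_ev/D_ev)/(AUC_iv/D_iv) = (7.0455/20)/(214.7425/20) = 0.352275/10.737125 = 0.0328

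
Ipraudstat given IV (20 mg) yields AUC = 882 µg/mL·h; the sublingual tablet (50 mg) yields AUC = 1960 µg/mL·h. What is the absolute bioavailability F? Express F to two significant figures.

F = 0.89

F = (AUC_ev / D_ev) / (AUC_iv / D_iv)
  = (1960/50) / (882/20)
  = 39.2 / 44.1 = 0.8889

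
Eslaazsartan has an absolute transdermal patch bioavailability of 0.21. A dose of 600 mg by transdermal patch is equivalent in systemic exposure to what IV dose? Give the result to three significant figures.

D_iv = 126 mg

Systemic exposure from an extravascular dose = F × D_ev, so the equivalent IV dose is F × D_ev.
D_iv = F × D_ev = 0.21 × 600 = 126 mg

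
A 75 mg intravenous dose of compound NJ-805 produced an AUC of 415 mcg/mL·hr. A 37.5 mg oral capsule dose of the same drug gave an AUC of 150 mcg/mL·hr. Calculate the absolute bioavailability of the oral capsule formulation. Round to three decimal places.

F = 0.723

F = (AUC_ev / D_ev) / (AUC_iv / D_iv)
  = (150/37.5) / (415/75)
  = 4 / 5.53333 = 0.7229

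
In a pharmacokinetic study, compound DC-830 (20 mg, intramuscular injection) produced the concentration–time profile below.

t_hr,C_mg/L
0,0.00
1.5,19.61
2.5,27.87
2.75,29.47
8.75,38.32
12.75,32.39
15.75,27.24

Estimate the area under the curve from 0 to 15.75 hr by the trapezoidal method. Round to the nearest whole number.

Trapezoidal AUC_0→15.75:
  [0→1.5]: (0.00+19.61)/2 × 1.5 = 14.7075
  [1.5→2.5]: (19.61+27.87)/2 × 1 = 23.74
  [2.5→2.75]: (27.87+29.47)/2 × 0.25 = 7.1675
  [2.75→8.75]: (29.47+38.32)/2 × 6 = 203.37
  [8.75→12.75]: (38.32+32.39)/2 × 4 = 141.42
  [12.75→15.75]: (32.39+27.24)/2 × 3 = 89.445
  Sum = 479.85 mg/L·hr

AUC = 480 mg/L·hr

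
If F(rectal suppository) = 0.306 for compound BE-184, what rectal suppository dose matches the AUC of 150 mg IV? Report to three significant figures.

D_rectal = 490 mg

For equal systemic exposure: F × D_ev = D_iv
D_ev = D_iv / F = 150 / 0.306 = 490.196 mg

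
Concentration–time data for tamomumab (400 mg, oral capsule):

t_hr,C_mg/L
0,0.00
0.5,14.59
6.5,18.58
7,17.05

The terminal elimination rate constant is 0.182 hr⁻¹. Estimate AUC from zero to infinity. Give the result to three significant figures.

AUC = 206 mg/L·hr

Trapezoidal AUC_0→7:
  [0→0.5]: (0.00+14.59)/2 × 0.5 = 3.6475
  [0.5→6.5]: (14.59+18.58)/2 × 6 = 99.51
  [6.5→7]: (18.58+17.05)/2 × 0.5 = 8.9075
  Sum = 112.065 mg/L·hr
Extrapolated tail: C_last / k_e = 17.05 / 0.182 = 93.681
AUC_0→∞ = 112.065 + 93.681 = 205.746 mg/L·hr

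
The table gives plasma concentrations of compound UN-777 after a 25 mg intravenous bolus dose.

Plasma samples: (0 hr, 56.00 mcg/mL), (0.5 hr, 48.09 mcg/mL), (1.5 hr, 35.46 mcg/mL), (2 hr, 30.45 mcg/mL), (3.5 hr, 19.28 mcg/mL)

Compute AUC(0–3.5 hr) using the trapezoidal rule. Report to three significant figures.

Trapezoidal AUC_0→3.5:
  [0→0.5]: (56.00+48.09)/2 × 0.5 = 26.0225
  [0.5→1.5]: (48.09+35.46)/2 × 1 = 41.775
  [1.5→2]: (35.46+30.45)/2 × 0.5 = 16.4775
  [2→3.5]: (30.45+19.28)/2 × 1.5 = 37.2975
  Sum = 121.5725 mcg/mL·hr

AUC = 122 mcg/mL·hr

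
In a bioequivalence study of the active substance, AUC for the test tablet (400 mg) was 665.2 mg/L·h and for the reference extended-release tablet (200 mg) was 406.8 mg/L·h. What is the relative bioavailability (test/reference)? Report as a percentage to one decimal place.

F_rel = 81.8%

F_rel = (AUC_test/D_test) / (AUC_ref/D_ref)
      = (665.2/400) / (406.8/200)
      = 1.663 / 2.034 = 0.8176 = 81.76%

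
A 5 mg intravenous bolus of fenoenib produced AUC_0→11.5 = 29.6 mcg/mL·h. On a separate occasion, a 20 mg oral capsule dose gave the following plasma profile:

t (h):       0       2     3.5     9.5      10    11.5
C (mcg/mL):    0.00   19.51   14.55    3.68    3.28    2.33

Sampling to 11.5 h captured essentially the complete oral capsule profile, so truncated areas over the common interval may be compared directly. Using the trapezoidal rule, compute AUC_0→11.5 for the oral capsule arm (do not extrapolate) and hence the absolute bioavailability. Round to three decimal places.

F = 0.893

Trapezoidal AUC_0→11.5 (oral capsule):
  [0→2]: (0.00+19.51)/2 × 2 = 19.51
  [2→3.5]: (19.51+14.55)/2 × 1.5 = 25.545
  [3.5→9.5]: (14.55+3.68)/2 × 6 = 54.69
  [9.5→10]: (3.68+3.28)/2 × 0.5 = 1.74
  [10→11.5]: (3.28+2.33)/2 × 1.5 = 4.2075
  Sum = 105.6925 mcg/mL·h
F = (AUC_ev/D_ev)/(AUC_iv/D_iv) = (105.6925/20)/(29.6/5) = 5.284625/5.92 = 0.8927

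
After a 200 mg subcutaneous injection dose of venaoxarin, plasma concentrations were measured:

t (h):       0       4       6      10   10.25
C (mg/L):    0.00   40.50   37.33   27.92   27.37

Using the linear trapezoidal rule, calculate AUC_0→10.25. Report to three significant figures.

Trapezoidal AUC_0→10.25:
  [0→4]: (0.00+40.50)/2 × 4 = 81.0
  [4→6]: (40.50+37.33)/2 × 2 = 77.83
  [6→10]: (37.33+27.92)/2 × 4 = 130.5
  [10→10.25]: (27.92+27.37)/2 × 0.25 = 6.91125
  Sum = 296.24125 mg/L·h

AUC = 296 mg/L·h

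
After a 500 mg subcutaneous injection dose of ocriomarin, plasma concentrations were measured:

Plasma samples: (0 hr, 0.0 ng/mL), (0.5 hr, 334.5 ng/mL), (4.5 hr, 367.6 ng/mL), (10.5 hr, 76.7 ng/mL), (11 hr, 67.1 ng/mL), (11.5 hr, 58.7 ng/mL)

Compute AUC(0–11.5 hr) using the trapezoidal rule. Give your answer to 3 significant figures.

AUC = 2890 ng/mL·hr

Trapezoidal AUC_0→11.5:
  [0→0.5]: (0.0+334.5)/2 × 0.5 = 83.625
  [0.5→4.5]: (334.5+367.6)/2 × 4 = 1404.2
  [4.5→10.5]: (367.6+76.7)/2 × 6 = 1332.9
  [10.5→11]: (76.7+67.1)/2 × 0.5 = 35.95
  [11→11.5]: (67.1+58.7)/2 × 0.5 = 31.45
  Sum = 2888.125 ng/mL·hr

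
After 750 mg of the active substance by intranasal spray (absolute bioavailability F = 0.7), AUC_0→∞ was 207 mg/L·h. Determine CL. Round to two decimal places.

CL = F × Dose / AUC_0→∞
   = 0.7 × 750 / 207 = 2.53623 L/h

CL = 2.54 L/h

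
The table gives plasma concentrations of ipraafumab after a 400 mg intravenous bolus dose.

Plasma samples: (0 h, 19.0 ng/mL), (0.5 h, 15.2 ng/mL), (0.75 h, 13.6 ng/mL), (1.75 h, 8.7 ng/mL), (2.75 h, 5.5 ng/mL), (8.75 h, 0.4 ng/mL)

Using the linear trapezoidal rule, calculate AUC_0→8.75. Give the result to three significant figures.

Trapezoidal AUC_0→8.75:
  [0→0.5]: (19.0+15.2)/2 × 0.5 = 8.55
  [0.5→0.75]: (15.2+13.6)/2 × 0.25 = 3.6
  [0.75→1.75]: (13.6+8.7)/2 × 1 = 11.15
  [1.75→2.75]: (8.7+5.5)/2 × 1 = 7.1
  [2.75→8.75]: (5.5+0.4)/2 × 6 = 17.7
  Sum = 48.1 ng/mL·h

AUC = 48.1 ng/mL·h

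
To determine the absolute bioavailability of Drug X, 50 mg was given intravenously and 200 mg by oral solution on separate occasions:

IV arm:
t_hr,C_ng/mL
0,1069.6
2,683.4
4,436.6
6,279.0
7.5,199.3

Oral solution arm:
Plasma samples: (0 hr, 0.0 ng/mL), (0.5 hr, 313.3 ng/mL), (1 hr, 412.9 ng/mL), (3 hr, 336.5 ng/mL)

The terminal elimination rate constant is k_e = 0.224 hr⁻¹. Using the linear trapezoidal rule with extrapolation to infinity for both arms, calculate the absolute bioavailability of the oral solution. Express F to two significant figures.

Trapezoidal AUC_0→7.5 (IV):
  [0→2]: (1069.6+683.4)/2 × 2 = 1753.0
  [2→4]: (683.4+436.6)/2 × 2 = 1120.0
  [4→6]: (436.6+279.0)/2 × 2 = 715.6
  [6→7.5]: (279.0+199.3)/2 × 1.5 = 358.725
  Sum = 3947.325 ng/mL·hr
IV tail: 199.3/0.224 = 889.732; AUC_iv,0→∞ = 3947.325 + 889.732 = 4837.057 ng/mL·hr
Trapezoidal AUC_0→3 (oral solution):
  [0→0.5]: (0.0+313.3)/2 × 0.5 = 78.325
  [0.5→1]: (313.3+412.9)/2 × 0.5 = 181.55
  [1→3]: (412.9+336.5)/2 × 2 = 749.4
  Sum = 1009.275 ng/mL·hr
oral solution tail: 336.5/0.224 = 1502.232; AUC_ev,0→∞ = 1009.275 + 1502.232 = 2511.507 ng/mL·hr
F = (AUC_ev/D_ev)/(AUC_iv/D_iv) = (2511.507/200)/(4837.057/50) = 12.557535/96.74114 = 0.1298

F = 0.13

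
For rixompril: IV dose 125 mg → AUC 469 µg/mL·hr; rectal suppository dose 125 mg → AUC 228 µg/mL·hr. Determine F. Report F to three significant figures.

F = (AUC_ev / D_ev) / (AUC_iv / D_iv)
  = (228/125) / (469/125)
  = 1.824 / 3.752 = 0.4861

F = 0.486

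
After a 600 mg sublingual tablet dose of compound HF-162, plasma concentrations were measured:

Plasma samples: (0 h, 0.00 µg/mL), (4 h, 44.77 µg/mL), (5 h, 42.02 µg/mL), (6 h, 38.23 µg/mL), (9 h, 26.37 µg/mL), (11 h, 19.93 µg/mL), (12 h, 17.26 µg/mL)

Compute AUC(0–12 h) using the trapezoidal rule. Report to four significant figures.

AUC = 334.9 µg/mL·h

Trapezoidal AUC_0→12:
  [0→4]: (0.00+44.77)/2 × 4 = 89.54
  [4→5]: (44.77+42.02)/2 × 1 = 43.395
  [5→6]: (42.02+38.23)/2 × 1 = 40.125
  [6→9]: (38.23+26.37)/2 × 3 = 96.9
  [9→11]: (26.37+19.93)/2 × 2 = 46.3
  [11→12]: (19.93+17.26)/2 × 1 = 18.595
  Sum = 334.855 µg/mL·h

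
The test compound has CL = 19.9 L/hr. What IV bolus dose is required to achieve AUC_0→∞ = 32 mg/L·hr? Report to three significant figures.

Dose_iv = CL × AUC_0→∞
     = 19.9 × 32 = 636.8 mg

Dose = 637 mg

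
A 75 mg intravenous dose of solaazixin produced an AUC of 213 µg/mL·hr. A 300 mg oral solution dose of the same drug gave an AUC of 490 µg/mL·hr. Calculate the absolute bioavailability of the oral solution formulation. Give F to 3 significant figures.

F = (AUC_ev / D_ev) / (AUC_iv / D_iv)
  = (490/300) / (213/75)
  = 1.63333 / 2.84 = 0.5751

F = 0.575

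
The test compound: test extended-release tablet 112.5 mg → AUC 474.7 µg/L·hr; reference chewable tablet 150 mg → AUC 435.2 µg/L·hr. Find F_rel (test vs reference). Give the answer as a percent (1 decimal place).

F_rel = 145.4%

F_rel = (AUC_test/D_test) / (AUC_ref/D_ref)
      = (474.7/112.5) / (435.2/150)
      = 4.21956 / 2.90133 = 1.4544 = 145.44%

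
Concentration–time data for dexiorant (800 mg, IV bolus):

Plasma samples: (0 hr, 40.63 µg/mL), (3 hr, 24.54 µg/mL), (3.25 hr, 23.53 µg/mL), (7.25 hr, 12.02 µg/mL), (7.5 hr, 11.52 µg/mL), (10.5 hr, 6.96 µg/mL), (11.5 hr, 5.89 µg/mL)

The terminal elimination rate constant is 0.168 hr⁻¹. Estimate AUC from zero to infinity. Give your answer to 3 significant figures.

Trapezoidal AUC_0→11.5:
  [0→3]: (40.63+24.54)/2 × 3 = 97.755
  [3→3.25]: (24.54+23.53)/2 × 0.25 = 6.00875
  [3.25→7.25]: (23.53+12.02)/2 × 4 = 71.1
  [7.25→7.5]: (12.02+11.52)/2 × 0.25 = 2.9425
  [7.5→10.5]: (11.52+6.96)/2 × 3 = 27.72
  [10.5→11.5]: (6.96+5.89)/2 × 1 = 6.425
  Sum = 211.95125 µg/mL·hr
Extrapolated tail: C_last / k_e = 5.89 / 0.168 = 35.060
AUC_0→∞ = 211.95125 + 35.060 = 247.01125 µg/mL·hr

AUC = 247 µg/mL·hr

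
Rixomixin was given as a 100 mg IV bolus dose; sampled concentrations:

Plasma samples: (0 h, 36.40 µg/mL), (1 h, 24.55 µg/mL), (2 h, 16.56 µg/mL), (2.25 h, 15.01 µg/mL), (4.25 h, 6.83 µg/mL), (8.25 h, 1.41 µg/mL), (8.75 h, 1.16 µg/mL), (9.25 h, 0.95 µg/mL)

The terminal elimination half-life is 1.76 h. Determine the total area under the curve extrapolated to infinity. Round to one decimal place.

AUC = 96.9 µg/mL·h

Trapezoidal AUC_0→9.25:
  [0→1]: (36.40+24.55)/2 × 1 = 30.475
  [1→2]: (24.55+16.56)/2 × 1 = 20.555
  [2→2.25]: (16.56+15.01)/2 × 0.25 = 3.94625
  [2.25→4.25]: (15.01+6.83)/2 × 2 = 21.84
  [4.25→8.25]: (6.83+1.41)/2 × 4 = 16.48
  [8.25→8.75]: (1.41+1.16)/2 × 0.5 = 0.6425
  [8.75→9.25]: (1.16+0.95)/2 × 0.5 = 0.5275
  Sum = 94.46625 µg/mL·h
k_e = ln2 / t½ = 0.693147 / 1.76 = 0.3938 h^-1
Extrapolated tail: C_last / k_e = 0.95 / 0.3938 = 2.412
AUC_0→∞ = 94.46625 + 2.412 = 96.87825 µg/mL·h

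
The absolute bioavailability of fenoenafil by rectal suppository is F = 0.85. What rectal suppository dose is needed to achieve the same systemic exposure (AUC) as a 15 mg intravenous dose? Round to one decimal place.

D_rectal = 17.6 mg

For equal systemic exposure: F × D_ev = D_iv
D_ev = D_iv / F = 15 / 0.85 = 17.6471 mg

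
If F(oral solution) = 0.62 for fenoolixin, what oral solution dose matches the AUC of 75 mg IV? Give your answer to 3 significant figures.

D_oral = 121 mg

For equal systemic exposure: F × D_ev = D_iv
D_ev = D_iv / F = 75 / 0.62 = 120.968 mg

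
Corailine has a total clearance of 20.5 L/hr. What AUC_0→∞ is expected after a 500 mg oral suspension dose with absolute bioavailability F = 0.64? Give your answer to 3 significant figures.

AUC = 15.6 mg/L·hr

AUC_0→∞ = F × Dose / CL
        = 0.64 × 500 / 20.5 = 15.6098 mg/L·hr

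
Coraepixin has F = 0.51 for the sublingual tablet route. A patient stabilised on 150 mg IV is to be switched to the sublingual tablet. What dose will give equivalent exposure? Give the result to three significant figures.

D_sublingual = 294 mg

For equal systemic exposure: F × D_ev = D_iv
D_ev = D_iv / F = 150 / 0.51 = 294.118 mg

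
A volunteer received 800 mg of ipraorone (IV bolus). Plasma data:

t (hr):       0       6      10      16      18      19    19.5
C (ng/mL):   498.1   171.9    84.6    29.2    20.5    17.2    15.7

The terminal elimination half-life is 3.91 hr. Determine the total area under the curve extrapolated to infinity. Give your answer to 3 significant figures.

AUC = 3030 ng/mL·hr

Trapezoidal AUC_0→19.5:
  [0→6]: (498.1+171.9)/2 × 6 = 2010.0
  [6→10]: (171.9+84.6)/2 × 4 = 513.0
  [10→16]: (84.6+29.2)/2 × 6 = 341.4
  [16→18]: (29.2+20.5)/2 × 2 = 49.7
  [18→19]: (20.5+17.2)/2 × 1 = 18.85
  [19→19.5]: (17.2+15.7)/2 × 0.5 = 8.225
  Sum = 2941.175 ng/mL·hr
k_e = ln2 / t½ = 0.693147 / 3.91 = 0.1773 hr^-1
Extrapolated tail: C_last / k_e = 15.7 / 0.1773 = 88.550
AUC_0→∞ = 2941.175 + 88.550 = 3029.725 ng/mL·hr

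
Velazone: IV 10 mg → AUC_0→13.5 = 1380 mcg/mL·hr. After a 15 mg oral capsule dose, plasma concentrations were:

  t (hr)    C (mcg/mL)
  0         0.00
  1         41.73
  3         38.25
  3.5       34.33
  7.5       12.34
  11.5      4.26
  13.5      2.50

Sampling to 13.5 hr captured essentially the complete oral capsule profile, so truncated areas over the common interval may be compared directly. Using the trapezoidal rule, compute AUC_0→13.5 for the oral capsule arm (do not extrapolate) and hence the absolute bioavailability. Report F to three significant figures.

Trapezoidal AUC_0→13.5 (oral capsule):
  [0→1]: (0.00+41.73)/2 × 1 = 20.865
  [1→3]: (41.73+38.25)/2 × 2 = 79.98
  [3→3.5]: (38.25+34.33)/2 × 0.5 = 18.145
  [3.5→7.5]: (34.33+12.34)/2 × 4 = 93.34
  [7.5→11.5]: (12.34+4.26)/2 × 4 = 33.2
  [11.5→13.5]: (4.26+2.50)/2 × 2 = 6.76
  Sum = 252.29 mcg/mL·hr
F = (AUC_ev/D_ev)/(AUC_iv/D_iv) = (252.29/15)/(1380/10) = 16.8193/138 = 0.1219

F = 0.122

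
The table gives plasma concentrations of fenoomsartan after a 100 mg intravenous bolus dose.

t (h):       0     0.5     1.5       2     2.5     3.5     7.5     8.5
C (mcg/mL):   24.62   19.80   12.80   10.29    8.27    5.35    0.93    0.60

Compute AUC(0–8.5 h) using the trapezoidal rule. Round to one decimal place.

AUC = 58.0 mcg/mL·h

Trapezoidal AUC_0→8.5:
  [0→0.5]: (24.62+19.80)/2 × 0.5 = 11.105
  [0.5→1.5]: (19.80+12.80)/2 × 1 = 16.3
  [1.5→2]: (12.80+10.29)/2 × 0.5 = 5.7725
  [2→2.5]: (10.29+8.27)/2 × 0.5 = 4.64
  [2.5→3.5]: (8.27+5.35)/2 × 1 = 6.81
  [3.5→7.5]: (5.35+0.93)/2 × 4 = 12.56
  [7.5→8.5]: (0.93+0.60)/2 × 1 = 0.765
  Sum = 57.9525 mcg/mL·h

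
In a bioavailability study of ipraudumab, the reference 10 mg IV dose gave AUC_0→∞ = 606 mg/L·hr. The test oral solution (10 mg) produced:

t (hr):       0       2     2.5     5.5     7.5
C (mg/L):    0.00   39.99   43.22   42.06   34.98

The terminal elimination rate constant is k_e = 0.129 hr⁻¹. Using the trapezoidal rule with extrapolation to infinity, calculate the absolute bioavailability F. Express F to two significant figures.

Trapezoidal AUC_0→7.5 (oral solution):
  [0→2]: (0.00+39.99)/2 × 2 = 39.99
  [2→2.5]: (39.99+43.22)/2 × 0.5 = 20.8025
  [2.5→5.5]: (43.22+42.06)/2 × 3 = 127.92
  [5.5→7.5]: (42.06+34.98)/2 × 2 = 77.04
  Sum = 265.7525 mg/L·hr
Tail: C_last/k_e = 34.98/0.129 = 271.163
AUC_0→∞ (oral solution) = 265.7525 + 271.163 = 536.9155 mg/L·hr
F = (AUC_ev/D_ev)/(AUC_iv/D_iv) = (536.9155/10)/(606/10) = 53.69155/60.6 = 0.8860

F = 0.89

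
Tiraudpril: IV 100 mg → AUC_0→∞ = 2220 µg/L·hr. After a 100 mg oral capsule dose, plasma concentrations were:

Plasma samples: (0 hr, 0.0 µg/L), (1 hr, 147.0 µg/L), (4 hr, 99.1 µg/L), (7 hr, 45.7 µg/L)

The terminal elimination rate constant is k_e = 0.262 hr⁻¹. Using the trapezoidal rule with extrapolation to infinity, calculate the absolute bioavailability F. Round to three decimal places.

F = 0.376

Trapezoidal AUC_0→7 (oral capsule):
  [0→1]: (0.0+147.0)/2 × 1 = 73.5
  [1→4]: (147.0+99.1)/2 × 3 = 369.15
  [4→7]: (99.1+45.7)/2 × 3 = 217.2
  Sum = 659.85 µg/L·hr
Tail: C_last/k_e = 45.7/0.262 = 174.427
AUC_0→∞ (oral capsule) = 659.85 + 174.427 = 834.277 µg/L·hr
F = (AUC_ev/D_ev)/(AUC_iv/D_iv) = (834.277/100)/(2220/100) = 8.34277/22.2 = 0.3758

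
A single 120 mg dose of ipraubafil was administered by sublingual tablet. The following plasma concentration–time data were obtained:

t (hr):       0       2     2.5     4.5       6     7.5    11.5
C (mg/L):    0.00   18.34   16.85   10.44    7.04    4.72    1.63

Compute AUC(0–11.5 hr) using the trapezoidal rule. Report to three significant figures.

Trapezoidal AUC_0→11.5:
  [0→2]: (0.00+18.34)/2 × 2 = 18.34
  [2→2.5]: (18.34+16.85)/2 × 0.5 = 8.7975
  [2.5→4.5]: (16.85+10.44)/2 × 2 = 27.29
  [4.5→6]: (10.44+7.04)/2 × 1.5 = 13.11
  [6→7.5]: (7.04+4.72)/2 × 1.5 = 8.82
  [7.5→11.5]: (4.72+1.63)/2 × 4 = 12.7
  Sum = 89.0575 mg/L·hr

AUC = 89.1 mg/L·hr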